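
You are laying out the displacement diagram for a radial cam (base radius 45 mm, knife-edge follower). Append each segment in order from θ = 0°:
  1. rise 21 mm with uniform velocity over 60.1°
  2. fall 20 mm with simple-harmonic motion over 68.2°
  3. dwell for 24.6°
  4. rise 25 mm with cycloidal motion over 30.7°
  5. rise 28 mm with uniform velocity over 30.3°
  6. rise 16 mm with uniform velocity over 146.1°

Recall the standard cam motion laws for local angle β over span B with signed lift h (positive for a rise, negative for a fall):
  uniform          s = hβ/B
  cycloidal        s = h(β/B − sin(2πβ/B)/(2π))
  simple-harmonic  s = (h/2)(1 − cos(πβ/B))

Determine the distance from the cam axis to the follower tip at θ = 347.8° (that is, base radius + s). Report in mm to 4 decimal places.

seg 1 [0°–60.1°] uniform, h=21: full span → s += 21 → s = 21.0000
seg 2 [60.1°–128.3°] simple-harmonic, h=-20: full span → s += -20 → s = 1.0000
seg 3 [128.3°–152.9°] dwell: s stays 1.0000
seg 4 [152.9°–183.6°] cycloidal, h=25: full span → s += 25 → s = 26.0000
seg 5 [183.6°–213.9°] uniform, h=28: full span → s += 28 → s = 54.0000
seg 6 [213.9°–360°] uniform, h=16: θ=347.8° here. β=133.9, B=146.1. 16·133.9/146.1 = 14.6639 → s = 68.6639
radial distance = base radius + s = 45 + 68.6639 = 113.6639

113.6639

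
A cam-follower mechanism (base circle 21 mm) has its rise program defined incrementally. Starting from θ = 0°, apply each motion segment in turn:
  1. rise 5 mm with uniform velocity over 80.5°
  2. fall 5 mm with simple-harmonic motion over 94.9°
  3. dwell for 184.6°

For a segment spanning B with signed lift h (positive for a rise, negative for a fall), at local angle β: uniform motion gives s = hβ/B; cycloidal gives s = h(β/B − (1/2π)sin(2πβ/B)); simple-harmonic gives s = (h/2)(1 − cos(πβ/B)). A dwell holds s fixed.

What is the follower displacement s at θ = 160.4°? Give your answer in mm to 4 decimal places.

seg 1 [0°–80.5°] uniform, h=5: full span → s += 5 → s = 5.0000
seg 2 [80.5°–175.4°] simple-harmonic, h=-5: θ=160.4° here. β=79.9, B=94.9. -5/2·(1 − cos(π·0.8419)) = -4.6981 → s = 0.3019

0.3019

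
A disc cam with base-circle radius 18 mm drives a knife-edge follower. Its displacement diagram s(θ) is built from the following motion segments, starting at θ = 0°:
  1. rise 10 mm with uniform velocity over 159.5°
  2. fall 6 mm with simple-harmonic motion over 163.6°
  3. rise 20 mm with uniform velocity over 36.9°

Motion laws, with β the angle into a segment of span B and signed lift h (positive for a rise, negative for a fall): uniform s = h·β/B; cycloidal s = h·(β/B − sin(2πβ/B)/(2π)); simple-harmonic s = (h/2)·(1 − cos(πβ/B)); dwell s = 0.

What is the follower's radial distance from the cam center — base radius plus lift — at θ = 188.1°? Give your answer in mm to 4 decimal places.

seg 1 [0°–159.5°] uniform, h=10: full span → s += 10 → s = 10.0000
seg 2 [159.5°–323.1°] simple-harmonic, h=-6: θ=188.1° here. β=28.6, B=163.6. -6/2·(1 − cos(π·0.1748)) = -0.4412 → s = 9.5588
radial distance = base radius + s = 18 + 9.5588 = 27.5588

27.5588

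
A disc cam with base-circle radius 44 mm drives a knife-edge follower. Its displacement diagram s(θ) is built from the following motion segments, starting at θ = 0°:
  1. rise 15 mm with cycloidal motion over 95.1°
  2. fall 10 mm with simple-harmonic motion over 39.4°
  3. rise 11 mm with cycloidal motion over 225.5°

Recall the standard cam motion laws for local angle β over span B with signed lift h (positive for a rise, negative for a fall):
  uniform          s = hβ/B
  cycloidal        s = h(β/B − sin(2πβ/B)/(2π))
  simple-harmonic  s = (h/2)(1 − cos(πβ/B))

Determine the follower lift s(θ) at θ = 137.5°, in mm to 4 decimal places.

seg 1 [0°–95.1°] cycloidal, h=15: full span → s += 15 → s = 15.0000
seg 2 [95.1°–134.5°] simple-harmonic, h=-10: full span → s += -10 → s = 5.0000
seg 3 [134.5°–360°] cycloidal, h=11: θ=137.5° here. β=3, B=225.5. 11·(0.0133 − sin(2π·0.0133)/(2π)) = 0.0002 → s = 5.0002

5.0002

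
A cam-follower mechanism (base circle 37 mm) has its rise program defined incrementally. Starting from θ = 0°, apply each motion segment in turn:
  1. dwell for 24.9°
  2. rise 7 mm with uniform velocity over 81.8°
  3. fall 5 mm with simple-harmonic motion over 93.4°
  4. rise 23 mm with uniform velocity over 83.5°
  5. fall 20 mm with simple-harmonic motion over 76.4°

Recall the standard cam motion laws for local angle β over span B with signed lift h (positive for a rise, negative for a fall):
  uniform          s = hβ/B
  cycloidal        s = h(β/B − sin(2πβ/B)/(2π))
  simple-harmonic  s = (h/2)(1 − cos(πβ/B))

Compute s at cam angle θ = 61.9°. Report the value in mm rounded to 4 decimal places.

seg 1 [0°–24.9°] dwell: s stays 0.0000
seg 2 [24.9°–106.7°] uniform, h=7: θ=61.9° here. β=37, B=81.8. 7·37/81.8 = 3.1663 → s = 3.1663

3.1663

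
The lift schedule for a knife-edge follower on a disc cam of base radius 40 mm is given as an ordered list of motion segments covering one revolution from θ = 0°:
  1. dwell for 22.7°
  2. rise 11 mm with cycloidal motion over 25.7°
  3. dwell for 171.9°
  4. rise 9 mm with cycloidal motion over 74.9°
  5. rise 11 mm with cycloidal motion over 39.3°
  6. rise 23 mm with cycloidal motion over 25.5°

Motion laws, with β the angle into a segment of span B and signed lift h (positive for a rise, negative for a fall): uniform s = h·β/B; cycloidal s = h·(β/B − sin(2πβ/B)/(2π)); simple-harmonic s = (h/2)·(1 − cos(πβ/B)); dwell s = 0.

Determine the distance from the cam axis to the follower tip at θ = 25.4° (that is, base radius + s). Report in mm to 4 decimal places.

seg 1 [0°–22.7°] dwell: s stays 0.0000
seg 2 [22.7°–48.4°] cycloidal, h=11: θ=25.4° here. β=2.7, B=25.7. 11·(0.1051 − sin(2π·0.1051)/(2π)) = 0.0821 → s = 0.0821
radial distance = base radius + s = 40 + 0.0821 = 40.0821

40.0821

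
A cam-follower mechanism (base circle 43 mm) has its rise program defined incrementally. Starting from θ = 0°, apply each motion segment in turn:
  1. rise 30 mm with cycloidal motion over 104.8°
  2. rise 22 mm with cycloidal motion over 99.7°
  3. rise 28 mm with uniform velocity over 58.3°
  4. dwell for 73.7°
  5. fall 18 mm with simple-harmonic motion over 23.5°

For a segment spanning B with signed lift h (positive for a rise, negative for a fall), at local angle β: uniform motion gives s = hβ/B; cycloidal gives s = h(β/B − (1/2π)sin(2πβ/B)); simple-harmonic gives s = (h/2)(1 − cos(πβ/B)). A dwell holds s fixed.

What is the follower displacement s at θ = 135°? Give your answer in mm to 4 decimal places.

seg 1 [0°–104.8°] cycloidal, h=30: full span → s += 30 → s = 30.0000
seg 2 [104.8°–204.5°] cycloidal, h=22: θ=135° here. β=30.2, B=99.7. 22·(0.3029 − sin(2π·0.3029)/(2π)) = 3.3543 → s = 33.3543

33.3543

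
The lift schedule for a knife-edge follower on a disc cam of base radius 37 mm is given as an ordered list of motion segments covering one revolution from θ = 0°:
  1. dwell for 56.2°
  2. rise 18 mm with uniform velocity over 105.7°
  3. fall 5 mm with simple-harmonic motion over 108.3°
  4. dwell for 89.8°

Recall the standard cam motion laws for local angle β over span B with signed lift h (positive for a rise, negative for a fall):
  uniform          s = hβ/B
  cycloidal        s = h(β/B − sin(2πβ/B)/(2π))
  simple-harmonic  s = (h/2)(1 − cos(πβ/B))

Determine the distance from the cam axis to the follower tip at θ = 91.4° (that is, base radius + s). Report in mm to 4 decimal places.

seg 1 [0°–56.2°] dwell: s stays 0.0000
seg 2 [56.2°–161.9°] uniform, h=18: θ=91.4° here. β=35.2, B=105.7. 18·35.2/105.7 = 5.9943 → s = 5.9943
radial distance = base radius + s = 37 + 5.9943 = 42.9943

42.9943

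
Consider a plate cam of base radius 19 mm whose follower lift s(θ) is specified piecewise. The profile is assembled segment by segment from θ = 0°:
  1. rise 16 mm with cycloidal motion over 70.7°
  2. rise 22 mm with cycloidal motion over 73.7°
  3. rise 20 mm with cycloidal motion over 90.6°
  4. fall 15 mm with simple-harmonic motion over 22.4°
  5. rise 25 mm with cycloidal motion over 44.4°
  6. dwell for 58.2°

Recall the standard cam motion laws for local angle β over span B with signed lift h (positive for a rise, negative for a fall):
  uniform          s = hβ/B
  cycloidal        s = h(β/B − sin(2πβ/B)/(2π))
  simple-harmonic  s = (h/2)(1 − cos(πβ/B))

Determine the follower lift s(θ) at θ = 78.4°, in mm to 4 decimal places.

seg 1 [0°–70.7°] cycloidal, h=16: full span → s += 16 → s = 16.0000
seg 2 [70.7°–144.4°] cycloidal, h=22: θ=78.4° here. β=7.7, B=73.7. 22·(0.1045 − sin(2π·0.1045)/(2π)) = 0.1616 → s = 16.1616

16.1616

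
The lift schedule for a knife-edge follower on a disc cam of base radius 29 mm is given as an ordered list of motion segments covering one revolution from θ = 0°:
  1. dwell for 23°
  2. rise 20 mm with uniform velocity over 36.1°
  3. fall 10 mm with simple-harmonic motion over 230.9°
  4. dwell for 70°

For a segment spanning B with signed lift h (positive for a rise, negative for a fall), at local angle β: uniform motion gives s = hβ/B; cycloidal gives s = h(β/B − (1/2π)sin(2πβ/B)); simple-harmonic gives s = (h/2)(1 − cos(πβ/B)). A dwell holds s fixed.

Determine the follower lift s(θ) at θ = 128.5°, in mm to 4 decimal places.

seg 1 [0°–23°] dwell: s stays 0.0000
seg 2 [23°–59.1°] uniform, h=20: full span → s += 20 → s = 20.0000
seg 3 [59.1°–290°] simple-harmonic, h=-10: θ=128.5° here. β=69.4, B=230.9. -10/2·(1 − cos(π·0.3006)) = -2.0682 → s = 17.9318

17.9318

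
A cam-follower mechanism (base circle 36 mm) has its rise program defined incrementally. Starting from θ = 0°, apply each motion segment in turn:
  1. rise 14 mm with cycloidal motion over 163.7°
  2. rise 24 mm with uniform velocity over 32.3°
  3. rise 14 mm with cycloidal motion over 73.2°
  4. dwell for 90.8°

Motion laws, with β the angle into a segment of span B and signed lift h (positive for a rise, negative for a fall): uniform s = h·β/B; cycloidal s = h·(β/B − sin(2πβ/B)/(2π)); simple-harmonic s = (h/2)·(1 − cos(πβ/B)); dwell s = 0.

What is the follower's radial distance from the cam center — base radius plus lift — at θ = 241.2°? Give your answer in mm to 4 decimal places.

seg 1 [0°–163.7°] cycloidal, h=14: full span → s += 14 → s = 14.0000
seg 2 [163.7°–196°] uniform, h=24: full span → s += 24 → s = 38.0000
seg 3 [196°–269.2°] cycloidal, h=14: θ=241.2° here. β=45.2, B=73.2. 14·(0.6175 − sin(2π·0.6175)/(2π)) = 10.1443 → s = 48.1443
radial distance = base radius + s = 36 + 48.1443 = 84.1443

84.1443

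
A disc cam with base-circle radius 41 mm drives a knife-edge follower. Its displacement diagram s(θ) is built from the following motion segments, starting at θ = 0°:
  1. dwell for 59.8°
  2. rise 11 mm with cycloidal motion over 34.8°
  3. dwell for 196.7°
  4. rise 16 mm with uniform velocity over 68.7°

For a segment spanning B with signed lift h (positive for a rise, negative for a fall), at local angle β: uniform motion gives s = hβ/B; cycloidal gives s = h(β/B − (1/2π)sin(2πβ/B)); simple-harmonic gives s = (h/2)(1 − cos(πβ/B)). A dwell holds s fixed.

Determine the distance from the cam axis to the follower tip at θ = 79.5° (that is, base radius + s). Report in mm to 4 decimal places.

seg 1 [0°–59.8°] dwell: s stays 0.0000
seg 2 [59.8°–94.6°] cycloidal, h=11: θ=79.5° here. β=19.7, B=34.8. 11·(0.5661 − sin(2π·0.5661)/(2π)) = 6.9333 → s = 6.9333
radial distance = base radius + s = 41 + 6.9333 = 47.9333

47.9333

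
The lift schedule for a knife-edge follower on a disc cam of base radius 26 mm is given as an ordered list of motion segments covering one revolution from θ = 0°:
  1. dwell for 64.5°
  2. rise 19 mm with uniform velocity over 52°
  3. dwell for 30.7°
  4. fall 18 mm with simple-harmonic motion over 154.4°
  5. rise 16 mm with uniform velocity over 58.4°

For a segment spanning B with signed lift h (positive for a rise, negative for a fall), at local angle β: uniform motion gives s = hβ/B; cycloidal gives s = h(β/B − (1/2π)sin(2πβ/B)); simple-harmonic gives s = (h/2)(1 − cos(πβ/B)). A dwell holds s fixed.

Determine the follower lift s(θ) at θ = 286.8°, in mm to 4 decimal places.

seg 1 [0°–64.5°] dwell: s stays 0.0000
seg 2 [64.5°–116.5°] uniform, h=19: full span → s += 19 → s = 19.0000
seg 3 [116.5°–147.2°] dwell: s stays 19.0000
seg 4 [147.2°–301.6°] simple-harmonic, h=-18: θ=286.8° here. β=139.6, B=154.4. -18/2·(1 − cos(π·0.9041)) = -17.5950 → s = 1.4050

1.4050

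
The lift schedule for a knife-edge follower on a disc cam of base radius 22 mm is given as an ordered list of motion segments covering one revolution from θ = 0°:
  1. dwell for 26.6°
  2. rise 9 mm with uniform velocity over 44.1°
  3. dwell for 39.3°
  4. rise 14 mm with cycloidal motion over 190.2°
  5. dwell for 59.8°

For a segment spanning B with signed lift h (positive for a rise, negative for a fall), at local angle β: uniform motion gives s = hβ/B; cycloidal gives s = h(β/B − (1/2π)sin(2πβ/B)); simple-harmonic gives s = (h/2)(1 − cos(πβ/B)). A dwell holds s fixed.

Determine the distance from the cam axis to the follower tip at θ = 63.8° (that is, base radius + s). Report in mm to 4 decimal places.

seg 1 [0°–26.6°] dwell: s stays 0.0000
seg 2 [26.6°–70.7°] uniform, h=9: θ=63.8° here. β=37.2, B=44.1. 9·37.2/44.1 = 7.5918 → s = 7.5918
radial distance = base radius + s = 22 + 7.5918 = 29.5918

29.5918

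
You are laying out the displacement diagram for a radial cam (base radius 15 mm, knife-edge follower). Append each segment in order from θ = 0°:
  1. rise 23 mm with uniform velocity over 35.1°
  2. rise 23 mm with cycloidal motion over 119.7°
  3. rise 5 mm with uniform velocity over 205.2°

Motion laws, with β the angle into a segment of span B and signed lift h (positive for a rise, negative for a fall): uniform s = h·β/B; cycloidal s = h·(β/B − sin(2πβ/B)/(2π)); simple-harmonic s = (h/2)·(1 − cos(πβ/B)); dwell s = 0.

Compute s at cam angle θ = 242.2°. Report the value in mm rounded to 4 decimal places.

seg 1 [0°–35.1°] uniform, h=23: full span → s += 23 → s = 23.0000
seg 2 [35.1°–154.8°] cycloidal, h=23: full span → s += 23 → s = 46.0000
seg 3 [154.8°–360°] uniform, h=5: θ=242.2° here. β=87.4, B=205.2. 5·87.4/205.2 = 2.1296 → s = 48.1296

48.1296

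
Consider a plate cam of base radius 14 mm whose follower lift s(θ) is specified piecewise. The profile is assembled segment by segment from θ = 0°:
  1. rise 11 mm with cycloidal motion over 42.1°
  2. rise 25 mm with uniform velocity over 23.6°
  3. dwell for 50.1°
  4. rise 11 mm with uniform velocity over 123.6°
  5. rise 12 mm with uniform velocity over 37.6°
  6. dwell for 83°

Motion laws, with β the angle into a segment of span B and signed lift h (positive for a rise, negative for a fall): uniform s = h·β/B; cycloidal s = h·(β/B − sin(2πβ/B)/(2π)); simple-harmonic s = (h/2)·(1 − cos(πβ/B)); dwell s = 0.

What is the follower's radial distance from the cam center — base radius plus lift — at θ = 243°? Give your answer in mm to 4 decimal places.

seg 1 [0°–42.1°] cycloidal, h=11: full span → s += 11 → s = 11.0000
seg 2 [42.1°–65.7°] uniform, h=25: full span → s += 25 → s = 36.0000
seg 3 [65.7°–115.8°] dwell: s stays 36.0000
seg 4 [115.8°–239.4°] uniform, h=11: full span → s += 11 → s = 47.0000
seg 5 [239.4°–277°] uniform, h=12: θ=243° here. β=3.6, B=37.6. 12·3.6/37.6 = 1.1489 → s = 48.1489
radial distance = base radius + s = 14 + 48.1489 = 62.1489

62.1489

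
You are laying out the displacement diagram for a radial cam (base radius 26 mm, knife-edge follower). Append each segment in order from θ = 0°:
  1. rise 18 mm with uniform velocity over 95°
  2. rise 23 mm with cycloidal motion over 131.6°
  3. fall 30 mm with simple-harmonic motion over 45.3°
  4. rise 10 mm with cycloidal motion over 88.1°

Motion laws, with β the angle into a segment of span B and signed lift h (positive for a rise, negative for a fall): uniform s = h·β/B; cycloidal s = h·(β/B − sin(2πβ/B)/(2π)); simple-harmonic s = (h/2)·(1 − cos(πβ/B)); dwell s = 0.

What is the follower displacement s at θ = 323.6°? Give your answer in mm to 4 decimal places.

seg 1 [0°–95°] uniform, h=18: full span → s += 18 → s = 18.0000
seg 2 [95°–226.6°] cycloidal, h=23: full span → s += 23 → s = 41.0000
seg 3 [226.6°–271.9°] simple-harmonic, h=-30: full span → s += -30 → s = 11.0000
seg 4 [271.9°–360°] cycloidal, h=10: θ=323.6° here. β=51.7, B=88.1. 10·(0.5868 − sin(2π·0.5868)/(2π)) = 6.6942 → s = 17.6942

17.6942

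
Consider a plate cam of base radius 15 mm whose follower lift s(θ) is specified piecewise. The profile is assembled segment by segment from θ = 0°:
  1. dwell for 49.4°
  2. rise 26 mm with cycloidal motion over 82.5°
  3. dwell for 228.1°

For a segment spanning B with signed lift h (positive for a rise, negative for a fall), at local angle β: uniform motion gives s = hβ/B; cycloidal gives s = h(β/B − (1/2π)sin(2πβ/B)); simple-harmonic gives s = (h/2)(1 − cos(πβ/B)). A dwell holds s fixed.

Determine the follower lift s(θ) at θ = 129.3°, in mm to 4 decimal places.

seg 1 [0°–49.4°] dwell: s stays 0.0000
seg 2 [49.4°–131.9°] cycloidal, h=26: θ=129.3° here. β=79.9, B=82.5. 26·(0.9685 − sin(2π·0.9685)/(2π)) = 25.9947 → s = 25.9947

25.9947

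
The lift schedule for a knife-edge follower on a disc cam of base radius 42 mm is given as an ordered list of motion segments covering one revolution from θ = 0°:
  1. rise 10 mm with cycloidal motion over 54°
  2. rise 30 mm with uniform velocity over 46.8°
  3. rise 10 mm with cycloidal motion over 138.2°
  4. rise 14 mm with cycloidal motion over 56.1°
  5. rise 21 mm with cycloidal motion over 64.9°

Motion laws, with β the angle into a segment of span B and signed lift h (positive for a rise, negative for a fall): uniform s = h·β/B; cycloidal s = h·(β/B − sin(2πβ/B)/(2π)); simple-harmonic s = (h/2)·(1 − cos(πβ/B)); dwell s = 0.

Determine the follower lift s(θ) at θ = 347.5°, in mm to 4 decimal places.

seg 1 [0°–54°] cycloidal, h=10: full span → s += 10 → s = 10.0000
seg 2 [54°–100.8°] uniform, h=30: full span → s += 30 → s = 40.0000
seg 3 [100.8°–239°] cycloidal, h=10: full span → s += 10 → s = 50.0000
seg 4 [239°–295.1°] cycloidal, h=14: full span → s += 14 → s = 64.0000
seg 5 [295.1°–360°] cycloidal, h=21: θ=347.5° here. β=52.4, B=64.9. 21·(0.8074 − sin(2π·0.8074)/(2π)) = 20.0826 → s = 84.0826

84.0826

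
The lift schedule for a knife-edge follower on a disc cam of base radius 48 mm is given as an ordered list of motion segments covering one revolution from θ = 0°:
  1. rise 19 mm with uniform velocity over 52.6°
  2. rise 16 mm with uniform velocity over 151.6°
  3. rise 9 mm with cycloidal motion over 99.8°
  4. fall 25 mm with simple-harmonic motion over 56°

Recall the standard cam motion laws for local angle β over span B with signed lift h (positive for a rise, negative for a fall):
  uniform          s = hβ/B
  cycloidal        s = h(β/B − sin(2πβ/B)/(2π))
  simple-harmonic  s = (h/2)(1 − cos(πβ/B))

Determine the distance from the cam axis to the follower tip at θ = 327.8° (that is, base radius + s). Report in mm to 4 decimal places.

seg 1 [0°–52.6°] uniform, h=19: full span → s += 19 → s = 19.0000
seg 2 [52.6°–204.2°] uniform, h=16: full span → s += 16 → s = 35.0000
seg 3 [204.2°–304°] cycloidal, h=9: full span → s += 9 → s = 44.0000
seg 4 [304°–360°] simple-harmonic, h=-25: θ=327.8° here. β=23.8, B=56. -25/2·(1 − cos(π·0.4250)) = -9.5819 → s = 34.4181
radial distance = base radius + s = 48 + 34.4181 = 82.4181

82.4181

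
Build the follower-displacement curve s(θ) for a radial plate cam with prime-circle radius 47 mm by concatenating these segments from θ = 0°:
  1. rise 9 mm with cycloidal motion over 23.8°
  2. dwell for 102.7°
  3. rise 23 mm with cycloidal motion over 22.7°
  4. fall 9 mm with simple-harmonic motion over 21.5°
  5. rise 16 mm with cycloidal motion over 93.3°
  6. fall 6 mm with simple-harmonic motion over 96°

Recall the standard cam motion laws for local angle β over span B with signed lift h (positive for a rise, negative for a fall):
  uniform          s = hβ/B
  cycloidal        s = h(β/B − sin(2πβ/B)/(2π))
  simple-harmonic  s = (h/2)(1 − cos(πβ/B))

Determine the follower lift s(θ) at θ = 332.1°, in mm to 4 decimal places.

seg 1 [0°–23.8°] cycloidal, h=9: full span → s += 9 → s = 9.0000
seg 2 [23.8°–126.5°] dwell: s stays 9.0000
seg 3 [126.5°–149.2°] cycloidal, h=23: full span → s += 23 → s = 32.0000
seg 4 [149.2°–170.7°] simple-harmonic, h=-9: full span → s += -9 → s = 23.0000
seg 5 [170.7°–264°] cycloidal, h=16: full span → s += 16 → s = 39.0000
seg 6 [264°–360°] simple-harmonic, h=-6: θ=332.1° here. β=68.1, B=96. -6/2·(1 − cos(π·0.7094)) = -4.8341 → s = 34.1659

34.1659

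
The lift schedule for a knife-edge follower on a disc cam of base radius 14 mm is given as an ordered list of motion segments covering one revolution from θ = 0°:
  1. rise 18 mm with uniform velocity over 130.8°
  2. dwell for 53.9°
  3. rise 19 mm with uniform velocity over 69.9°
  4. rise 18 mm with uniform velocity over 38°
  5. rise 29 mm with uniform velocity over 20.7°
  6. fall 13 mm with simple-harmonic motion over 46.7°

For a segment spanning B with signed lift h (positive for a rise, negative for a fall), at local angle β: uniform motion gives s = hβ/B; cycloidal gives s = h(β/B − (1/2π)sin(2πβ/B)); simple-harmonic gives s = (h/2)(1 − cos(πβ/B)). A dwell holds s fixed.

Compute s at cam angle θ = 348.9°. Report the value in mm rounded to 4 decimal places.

seg 1 [0°–130.8°] uniform, h=18: full span → s += 18 → s = 18.0000
seg 2 [130.8°–184.7°] dwell: s stays 18.0000
seg 3 [184.7°–254.6°] uniform, h=19: full span → s += 19 → s = 37.0000
seg 4 [254.6°–292.6°] uniform, h=18: full span → s += 18 → s = 55.0000
seg 5 [292.6°–313.3°] uniform, h=29: full span → s += 29 → s = 84.0000
seg 6 [313.3°–360°] simple-harmonic, h=-13: θ=348.9° here. β=35.6, B=46.7. -13/2·(1 − cos(π·0.7623)) = -11.2705 → s = 72.7295

72.7295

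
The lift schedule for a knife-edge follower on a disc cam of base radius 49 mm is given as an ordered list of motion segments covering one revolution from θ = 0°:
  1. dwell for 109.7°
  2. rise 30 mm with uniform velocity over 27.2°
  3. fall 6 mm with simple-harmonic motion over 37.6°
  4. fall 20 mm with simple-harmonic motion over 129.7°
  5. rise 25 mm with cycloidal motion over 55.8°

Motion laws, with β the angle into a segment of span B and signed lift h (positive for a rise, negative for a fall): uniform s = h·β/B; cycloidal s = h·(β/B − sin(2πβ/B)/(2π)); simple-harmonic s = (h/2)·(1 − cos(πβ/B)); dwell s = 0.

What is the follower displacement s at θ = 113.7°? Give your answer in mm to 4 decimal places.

seg 1 [0°–109.7°] dwell: s stays 0.0000
seg 2 [109.7°–136.9°] uniform, h=30: θ=113.7° here. β=4, B=27.2. 30·4/27.2 = 4.4118 → s = 4.4118

4.4118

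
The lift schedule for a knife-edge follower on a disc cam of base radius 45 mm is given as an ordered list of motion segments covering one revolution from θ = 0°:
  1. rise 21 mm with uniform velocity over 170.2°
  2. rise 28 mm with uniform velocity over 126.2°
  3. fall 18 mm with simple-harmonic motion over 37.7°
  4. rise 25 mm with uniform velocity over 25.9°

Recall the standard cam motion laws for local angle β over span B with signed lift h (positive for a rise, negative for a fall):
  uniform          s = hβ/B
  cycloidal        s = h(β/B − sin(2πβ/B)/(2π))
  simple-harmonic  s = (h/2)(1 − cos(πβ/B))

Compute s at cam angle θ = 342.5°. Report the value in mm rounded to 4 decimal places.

seg 1 [0°–170.2°] uniform, h=21: full span → s += 21 → s = 21.0000
seg 2 [170.2°–296.4°] uniform, h=28: full span → s += 28 → s = 49.0000
seg 3 [296.4°–334.1°] simple-harmonic, h=-18: full span → s += -18 → s = 31.0000
seg 4 [334.1°–360°] uniform, h=25: θ=342.5° here. β=8.4, B=25.9. 25·8.4/25.9 = 8.1081 → s = 39.1081

39.1081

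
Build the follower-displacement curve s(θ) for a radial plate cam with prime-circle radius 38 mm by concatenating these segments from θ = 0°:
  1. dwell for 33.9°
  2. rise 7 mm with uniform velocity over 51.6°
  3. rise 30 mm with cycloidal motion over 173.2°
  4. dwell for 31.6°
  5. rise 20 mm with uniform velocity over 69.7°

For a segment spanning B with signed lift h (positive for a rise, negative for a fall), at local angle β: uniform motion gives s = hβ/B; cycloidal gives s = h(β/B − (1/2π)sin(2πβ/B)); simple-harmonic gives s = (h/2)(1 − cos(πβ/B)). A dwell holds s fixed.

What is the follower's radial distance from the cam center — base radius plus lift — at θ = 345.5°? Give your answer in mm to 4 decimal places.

seg 1 [0°–33.9°] dwell: s stays 0.0000
seg 2 [33.9°–85.5°] uniform, h=7: full span → s += 7 → s = 7.0000
seg 3 [85.5°–258.7°] cycloidal, h=30: full span → s += 30 → s = 37.0000
seg 4 [258.7°–290.3°] dwell: s stays 37.0000
seg 5 [290.3°–360°] uniform, h=20: θ=345.5° here. β=55.2, B=69.7. 20·55.2/69.7 = 15.8393 → s = 52.8393
radial distance = base radius + s = 38 + 52.8393 = 90.8393

90.8393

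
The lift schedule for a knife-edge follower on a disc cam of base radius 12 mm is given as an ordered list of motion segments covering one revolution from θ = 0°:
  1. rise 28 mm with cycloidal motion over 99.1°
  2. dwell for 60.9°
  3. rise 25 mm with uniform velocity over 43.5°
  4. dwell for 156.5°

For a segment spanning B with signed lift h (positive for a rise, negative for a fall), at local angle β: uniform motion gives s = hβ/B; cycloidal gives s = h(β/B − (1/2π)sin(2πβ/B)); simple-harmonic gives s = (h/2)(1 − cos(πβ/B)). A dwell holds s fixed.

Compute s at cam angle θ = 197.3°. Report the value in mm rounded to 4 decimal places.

seg 1 [0°–99.1°] cycloidal, h=28: full span → s += 28 → s = 28.0000
seg 2 [99.1°–160°] dwell: s stays 28.0000
seg 3 [160°–203.5°] uniform, h=25: θ=197.3° here. β=37.3, B=43.5. 25·37.3/43.5 = 21.4368 → s = 49.4368

49.4368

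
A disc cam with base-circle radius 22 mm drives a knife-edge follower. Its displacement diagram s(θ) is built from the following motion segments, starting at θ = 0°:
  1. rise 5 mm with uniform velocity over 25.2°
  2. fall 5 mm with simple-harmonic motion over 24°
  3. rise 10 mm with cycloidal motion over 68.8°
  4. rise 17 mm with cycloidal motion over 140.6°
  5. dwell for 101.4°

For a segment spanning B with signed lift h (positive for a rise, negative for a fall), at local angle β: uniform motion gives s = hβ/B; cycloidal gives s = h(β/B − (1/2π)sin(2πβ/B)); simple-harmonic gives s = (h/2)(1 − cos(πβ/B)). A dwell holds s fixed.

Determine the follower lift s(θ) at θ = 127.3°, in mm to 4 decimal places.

seg 1 [0°–25.2°] uniform, h=5: full span → s += 5 → s = 5.0000
seg 2 [25.2°–49.2°] simple-harmonic, h=-5: full span → s += -5 → s = 0.0000
seg 3 [49.2°–118°] cycloidal, h=10: full span → s += 10 → s = 10.0000
seg 4 [118°–258.6°] cycloidal, h=17: θ=127.3° here. β=9.3, B=140.6. 17·(0.0661 − sin(2π·0.0661)/(2π)) = 0.0321 → s = 10.0321

10.0321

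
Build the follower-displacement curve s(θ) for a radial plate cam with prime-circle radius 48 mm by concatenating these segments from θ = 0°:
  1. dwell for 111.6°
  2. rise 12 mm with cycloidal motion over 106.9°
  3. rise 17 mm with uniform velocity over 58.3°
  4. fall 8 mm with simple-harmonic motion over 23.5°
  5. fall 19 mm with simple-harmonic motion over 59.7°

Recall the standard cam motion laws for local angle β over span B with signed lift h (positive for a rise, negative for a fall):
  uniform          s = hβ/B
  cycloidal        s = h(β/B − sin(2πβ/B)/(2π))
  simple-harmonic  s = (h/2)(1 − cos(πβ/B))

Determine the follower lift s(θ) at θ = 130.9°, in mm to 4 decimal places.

seg 1 [0°–111.6°] dwell: s stays 0.0000
seg 2 [111.6°–218.5°] cycloidal, h=12: θ=130.9° here. β=19.3, B=106.9. 12·(0.1805 − sin(2π·0.1805)/(2π)) = 0.4357 → s = 0.4357

0.4357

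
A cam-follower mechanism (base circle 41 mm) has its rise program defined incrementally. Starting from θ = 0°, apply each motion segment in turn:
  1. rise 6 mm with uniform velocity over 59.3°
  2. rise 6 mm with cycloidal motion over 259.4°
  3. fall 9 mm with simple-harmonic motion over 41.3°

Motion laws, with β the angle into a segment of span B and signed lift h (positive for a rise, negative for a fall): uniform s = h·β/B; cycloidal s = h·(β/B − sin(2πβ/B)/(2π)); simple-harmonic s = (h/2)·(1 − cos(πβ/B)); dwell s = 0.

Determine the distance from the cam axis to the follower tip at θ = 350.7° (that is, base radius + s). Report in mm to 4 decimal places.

seg 1 [0°–59.3°] uniform, h=6: full span → s += 6 → s = 6.0000
seg 2 [59.3°–318.7°] cycloidal, h=6: full span → s += 6 → s = 12.0000
seg 3 [318.7°–360°] simple-harmonic, h=-9: θ=350.7° here. β=32, B=41.3. -9/2·(1 − cos(π·0.7748)) = -7.9202 → s = 4.0798
radial distance = base radius + s = 41 + 4.0798 = 45.0798

45.0798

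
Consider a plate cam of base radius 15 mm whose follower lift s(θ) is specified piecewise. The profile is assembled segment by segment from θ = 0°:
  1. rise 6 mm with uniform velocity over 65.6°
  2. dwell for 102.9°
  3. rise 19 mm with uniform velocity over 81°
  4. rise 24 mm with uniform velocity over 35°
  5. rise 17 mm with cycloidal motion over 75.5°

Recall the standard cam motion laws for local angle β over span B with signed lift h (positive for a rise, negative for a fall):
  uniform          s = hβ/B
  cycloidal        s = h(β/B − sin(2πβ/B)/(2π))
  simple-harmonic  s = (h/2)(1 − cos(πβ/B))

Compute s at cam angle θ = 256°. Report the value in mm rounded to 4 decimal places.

seg 1 [0°–65.6°] uniform, h=6: full span → s += 6 → s = 6.0000
seg 2 [65.6°–168.5°] dwell: s stays 6.0000
seg 3 [168.5°–249.5°] uniform, h=19: full span → s += 19 → s = 25.0000
seg 4 [249.5°–284.5°] uniform, h=24: θ=256° here. β=6.5, B=35. 24·6.5/35 = 4.4571 → s = 29.4571

29.4571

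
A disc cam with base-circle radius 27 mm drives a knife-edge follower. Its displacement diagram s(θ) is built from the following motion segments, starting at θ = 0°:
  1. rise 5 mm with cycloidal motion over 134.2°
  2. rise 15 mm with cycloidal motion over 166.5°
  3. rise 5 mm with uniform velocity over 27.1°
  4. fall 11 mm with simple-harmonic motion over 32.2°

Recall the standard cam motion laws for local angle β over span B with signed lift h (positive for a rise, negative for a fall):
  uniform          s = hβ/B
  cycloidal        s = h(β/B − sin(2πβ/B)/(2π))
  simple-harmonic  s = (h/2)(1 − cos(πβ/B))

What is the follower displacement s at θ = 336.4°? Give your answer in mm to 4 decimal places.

seg 1 [0°–134.2°] cycloidal, h=5: full span → s += 5 → s = 5.0000
seg 2 [134.2°–300.7°] cycloidal, h=15: full span → s += 15 → s = 20.0000
seg 3 [300.7°–327.8°] uniform, h=5: full span → s += 5 → s = 25.0000
seg 4 [327.8°–360°] simple-harmonic, h=-11: θ=336.4° here. β=8.6, B=32.2. -11/2·(1 − cos(π·0.2671)) = -1.8251 → s = 23.1749

23.1749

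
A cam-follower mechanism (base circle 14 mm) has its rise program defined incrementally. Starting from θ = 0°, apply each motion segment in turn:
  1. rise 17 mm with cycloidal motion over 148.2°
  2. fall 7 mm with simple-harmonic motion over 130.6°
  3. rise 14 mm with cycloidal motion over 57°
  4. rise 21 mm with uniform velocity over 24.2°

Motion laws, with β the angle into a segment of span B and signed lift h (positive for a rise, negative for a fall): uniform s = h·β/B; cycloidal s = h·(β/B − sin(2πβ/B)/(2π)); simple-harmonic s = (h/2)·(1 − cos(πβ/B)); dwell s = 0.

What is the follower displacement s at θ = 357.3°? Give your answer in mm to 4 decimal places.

seg 1 [0°–148.2°] cycloidal, h=17: full span → s += 17 → s = 17.0000
seg 2 [148.2°–278.8°] simple-harmonic, h=-7: full span → s += -7 → s = 10.0000
seg 3 [278.8°–335.8°] cycloidal, h=14: full span → s += 14 → s = 24.0000
seg 4 [335.8°–360°] uniform, h=21: θ=357.3° here. β=21.5, B=24.2. 21·21.5/24.2 = 18.6570 → s = 42.6570

42.6570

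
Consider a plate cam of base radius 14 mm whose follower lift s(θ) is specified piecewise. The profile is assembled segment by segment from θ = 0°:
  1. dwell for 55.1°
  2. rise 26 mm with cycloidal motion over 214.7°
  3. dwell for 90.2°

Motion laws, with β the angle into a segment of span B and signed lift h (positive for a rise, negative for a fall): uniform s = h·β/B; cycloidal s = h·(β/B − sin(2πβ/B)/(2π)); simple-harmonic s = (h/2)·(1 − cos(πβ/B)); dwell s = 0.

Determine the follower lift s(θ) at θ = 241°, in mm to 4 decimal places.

seg 1 [0°–55.1°] dwell: s stays 0.0000
seg 2 [55.1°–269.8°] cycloidal, h=26: θ=241° here. β=185.9, B=214.7. 26·(0.8659 − sin(2π·0.8659)/(2π)) = 25.6015 → s = 25.6015

25.6015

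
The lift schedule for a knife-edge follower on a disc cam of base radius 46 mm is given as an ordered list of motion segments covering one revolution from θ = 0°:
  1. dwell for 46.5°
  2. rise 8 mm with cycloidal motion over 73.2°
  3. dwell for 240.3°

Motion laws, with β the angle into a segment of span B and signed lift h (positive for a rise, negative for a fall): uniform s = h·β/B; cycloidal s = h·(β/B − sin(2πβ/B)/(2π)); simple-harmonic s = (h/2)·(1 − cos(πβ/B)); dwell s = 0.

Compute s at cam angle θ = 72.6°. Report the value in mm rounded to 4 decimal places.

seg 1 [0°–46.5°] dwell: s stays 0.0000
seg 2 [46.5°–119.7°] cycloidal, h=8: θ=72.6° here. β=26.1, B=73.2. 8·(0.3566 − sin(2π·0.3566)/(2π)) = 1.8541 → s = 1.8541

1.8541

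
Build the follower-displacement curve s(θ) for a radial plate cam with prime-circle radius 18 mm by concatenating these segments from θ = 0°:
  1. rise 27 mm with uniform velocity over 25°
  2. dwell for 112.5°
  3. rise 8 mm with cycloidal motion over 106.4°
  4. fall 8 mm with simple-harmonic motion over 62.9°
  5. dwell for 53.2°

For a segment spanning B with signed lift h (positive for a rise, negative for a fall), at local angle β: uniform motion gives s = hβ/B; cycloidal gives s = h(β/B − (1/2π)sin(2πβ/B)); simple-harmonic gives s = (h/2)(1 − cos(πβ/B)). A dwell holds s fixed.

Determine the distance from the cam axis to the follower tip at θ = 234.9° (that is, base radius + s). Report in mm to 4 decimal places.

seg 1 [0°–25°] uniform, h=27: full span → s += 27 → s = 27.0000
seg 2 [25°–137.5°] dwell: s stays 27.0000
seg 3 [137.5°–243.9°] cycloidal, h=8: θ=234.9° here. β=97.4, B=106.4. 8·(0.9154 − sin(2π·0.9154)/(2π)) = 7.9686 → s = 34.9686
radial distance = base radius + s = 18 + 34.9686 = 52.9686

52.9686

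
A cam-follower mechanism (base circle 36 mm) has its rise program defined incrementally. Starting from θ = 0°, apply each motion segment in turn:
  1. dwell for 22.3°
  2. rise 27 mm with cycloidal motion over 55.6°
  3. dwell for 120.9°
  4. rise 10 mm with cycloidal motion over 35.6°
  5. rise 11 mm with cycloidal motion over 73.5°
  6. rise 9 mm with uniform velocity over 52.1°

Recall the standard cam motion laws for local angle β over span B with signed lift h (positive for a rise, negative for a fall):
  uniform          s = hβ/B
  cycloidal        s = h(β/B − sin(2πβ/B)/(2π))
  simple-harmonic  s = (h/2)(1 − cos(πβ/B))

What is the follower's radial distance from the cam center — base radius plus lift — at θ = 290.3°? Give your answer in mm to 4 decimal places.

seg 1 [0°–22.3°] dwell: s stays 0.0000
seg 2 [22.3°–77.9°] cycloidal, h=27: full span → s += 27 → s = 27.0000
seg 3 [77.9°–198.8°] dwell: s stays 27.0000
seg 4 [198.8°–234.4°] cycloidal, h=10: full span → s += 10 → s = 37.0000
seg 5 [234.4°–307.9°] cycloidal, h=11: θ=290.3° here. β=55.9, B=73.5. 11·(0.7605 − sin(2π·0.7605)/(2π)) = 10.1129 → s = 47.1129
radial distance = base radius + s = 36 + 47.1129 = 83.1129

83.1129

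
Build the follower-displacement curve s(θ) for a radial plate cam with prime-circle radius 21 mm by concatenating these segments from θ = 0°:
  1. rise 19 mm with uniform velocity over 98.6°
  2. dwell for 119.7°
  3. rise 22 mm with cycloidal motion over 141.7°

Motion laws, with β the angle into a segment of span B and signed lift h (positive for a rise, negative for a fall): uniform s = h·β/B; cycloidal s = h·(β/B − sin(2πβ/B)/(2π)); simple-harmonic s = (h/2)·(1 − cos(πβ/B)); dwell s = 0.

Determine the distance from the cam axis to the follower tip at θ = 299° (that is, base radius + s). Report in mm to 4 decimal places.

seg 1 [0°–98.6°] uniform, h=19: full span → s += 19 → s = 19.0000
seg 2 [98.6°–218.3°] dwell: s stays 19.0000
seg 3 [218.3°–360°] cycloidal, h=22: θ=299° here. β=80.7, B=141.7. 22·(0.5695 − sin(2π·0.5695)/(2π)) = 14.0104 → s = 33.0104
radial distance = base radius + s = 21 + 33.0104 = 54.0104

54.0104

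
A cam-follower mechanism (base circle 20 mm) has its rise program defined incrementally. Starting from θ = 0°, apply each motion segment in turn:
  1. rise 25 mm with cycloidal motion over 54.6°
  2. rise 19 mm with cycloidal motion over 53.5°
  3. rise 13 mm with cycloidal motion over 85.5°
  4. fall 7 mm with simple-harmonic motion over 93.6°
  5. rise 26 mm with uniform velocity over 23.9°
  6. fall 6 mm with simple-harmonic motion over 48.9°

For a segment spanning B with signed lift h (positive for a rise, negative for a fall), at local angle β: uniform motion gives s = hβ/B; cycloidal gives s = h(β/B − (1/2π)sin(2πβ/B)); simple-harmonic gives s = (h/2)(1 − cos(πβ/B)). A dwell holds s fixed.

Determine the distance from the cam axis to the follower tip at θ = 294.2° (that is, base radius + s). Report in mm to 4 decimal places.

seg 1 [0°–54.6°] cycloidal, h=25: full span → s += 25 → s = 25.0000
seg 2 [54.6°–108.1°] cycloidal, h=19: full span → s += 19 → s = 44.0000
seg 3 [108.1°–193.6°] cycloidal, h=13: full span → s += 13 → s = 57.0000
seg 4 [193.6°–287.2°] simple-harmonic, h=-7: full span → s += -7 → s = 50.0000
seg 5 [287.2°–311.1°] uniform, h=26: θ=294.2° here. β=7, B=23.9. 26·7/23.9 = 7.6151 → s = 57.6151
radial distance = base radius + s = 20 + 57.6151 = 77.6151

77.6151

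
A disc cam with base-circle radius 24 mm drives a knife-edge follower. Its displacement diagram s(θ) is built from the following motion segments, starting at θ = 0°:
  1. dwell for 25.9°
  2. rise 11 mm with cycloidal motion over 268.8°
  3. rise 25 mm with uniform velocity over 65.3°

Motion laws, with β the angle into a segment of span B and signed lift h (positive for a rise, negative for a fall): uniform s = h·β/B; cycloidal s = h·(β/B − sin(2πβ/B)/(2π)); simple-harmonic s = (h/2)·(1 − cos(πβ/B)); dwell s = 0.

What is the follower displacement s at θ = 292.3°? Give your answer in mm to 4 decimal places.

seg 1 [0°–25.9°] dwell: s stays 0.0000
seg 2 [25.9°–294.7°] cycloidal, h=11: θ=292.3° here. β=266.4, B=268.8. 11·(0.9911 − sin(2π·0.9911)/(2π)) = 10.9999 → s = 10.9999

10.9999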